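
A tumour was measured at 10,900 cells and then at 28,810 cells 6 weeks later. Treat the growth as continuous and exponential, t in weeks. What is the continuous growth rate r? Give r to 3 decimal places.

r ≈ 0.162 per week

28810 = 10900 · e^(r·6)
e^(6r) = 28810/10900 = 2.64312
r = ln(2.64312) / 6 = 0.97196 / 6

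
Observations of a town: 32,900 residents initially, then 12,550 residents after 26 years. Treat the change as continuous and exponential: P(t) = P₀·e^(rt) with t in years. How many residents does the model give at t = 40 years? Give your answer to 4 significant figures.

≈ 7,469 residents

r = ln(12550/32900) / 26 ≈ -0.037067 per year
P(40) = 32900 · e^(-0.037067·40) = 32900 · 0.22702 ≈ 7469.12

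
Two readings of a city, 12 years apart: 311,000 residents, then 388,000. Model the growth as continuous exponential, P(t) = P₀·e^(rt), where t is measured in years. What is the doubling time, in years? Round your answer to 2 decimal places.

r = ln(388000/311000) / 12 = ln(1.24759) / 12 ≈ 0.018434 per year
doubling time = ln 2 / |r| = 0.69315 / 0.018434

doubling time ≈ 37.60 years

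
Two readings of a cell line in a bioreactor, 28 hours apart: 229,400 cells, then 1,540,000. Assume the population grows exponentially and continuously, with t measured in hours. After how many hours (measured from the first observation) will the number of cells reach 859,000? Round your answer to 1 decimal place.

r = ln(1540000/229400) / 28 ≈ 0.068003 per hour
t = ln(859000/229400) / r = 1.3203 / 0.068003 ≈ 19.415

t ≈ 19.4 hours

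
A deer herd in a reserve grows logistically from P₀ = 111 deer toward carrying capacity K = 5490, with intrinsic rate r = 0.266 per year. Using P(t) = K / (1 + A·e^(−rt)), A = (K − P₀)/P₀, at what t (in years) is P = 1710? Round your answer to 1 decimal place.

t ≈ 11.6 years

A = (5490 − 111)/111 = 48.45946
1710 = 5490/(1 + 48.45946·e^(−0.266t)) → 1 + 48.45946·e^(−0.266t) = 3.21053
e^(−0.266t) = 0.045616 → t = ln(21.92214)/0.266 = 3.0875/0.266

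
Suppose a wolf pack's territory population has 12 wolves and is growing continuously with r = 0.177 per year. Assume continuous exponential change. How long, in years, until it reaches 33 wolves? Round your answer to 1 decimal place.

t ≈ 5.7 years

33 = 12 · e^(0.177·t)
t = ln(33/12) / 0.177 = ln(2.75) / 0.177 = 1.0116 / 0.177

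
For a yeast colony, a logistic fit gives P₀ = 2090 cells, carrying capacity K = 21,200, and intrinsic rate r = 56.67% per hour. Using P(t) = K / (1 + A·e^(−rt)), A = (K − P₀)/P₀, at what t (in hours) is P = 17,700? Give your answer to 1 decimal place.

t ≈ 6.8 hours

A = (21200 − 2090)/2090 = 9.14354
17700 = 21200/(1 + 9.14354·e^(−0.5667t)) → 1 + 9.14354·e^(−0.5667t) = 1.19774
e^(−0.5667t) = 0.021626 → t = ln(46.24019)/0.5667 = 3.83385/0.5667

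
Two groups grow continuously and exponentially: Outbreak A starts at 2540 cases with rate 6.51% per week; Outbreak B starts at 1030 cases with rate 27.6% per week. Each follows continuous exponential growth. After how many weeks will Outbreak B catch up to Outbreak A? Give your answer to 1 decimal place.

t ≈ 4.3 weeks

2540·e^(0.0651t) = 1030·e^(0.276t)
2540/1030 = e^((0.276 − 0.0651)t) → ln(2.46602) = 0.2109·t
t = 0.90261 / 0.2109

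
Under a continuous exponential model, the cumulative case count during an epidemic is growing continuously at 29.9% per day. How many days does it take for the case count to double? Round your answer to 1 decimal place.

doubling time ≈ 2.3 days

doubling time = ln(2) / |r| = 0.69315 / 0.299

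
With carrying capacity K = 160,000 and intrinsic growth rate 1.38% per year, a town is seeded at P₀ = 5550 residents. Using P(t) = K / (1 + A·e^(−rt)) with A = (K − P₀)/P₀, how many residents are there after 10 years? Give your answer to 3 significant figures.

≈ 6,340 residents

A = (160000 − 5550)/5550 = 27.82883
P(10) = 160000 / (1 + 27.82883·e^(−0.0138·10)) = 160000 / (1 + 27.82883·0.871099)
= 160000 / 25.24166 ≈ 6338.73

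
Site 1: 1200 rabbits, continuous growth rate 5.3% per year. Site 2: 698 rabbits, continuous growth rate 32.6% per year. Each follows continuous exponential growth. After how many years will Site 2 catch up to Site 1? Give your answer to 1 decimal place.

t ≈ 2.0 years

1200·e^(0.053t) = 698·e^(0.326t)
1200/698 = e^((0.326 − 0.053)t) → ln(1.7192) = 0.273·t
t = 0.54186 / 0.273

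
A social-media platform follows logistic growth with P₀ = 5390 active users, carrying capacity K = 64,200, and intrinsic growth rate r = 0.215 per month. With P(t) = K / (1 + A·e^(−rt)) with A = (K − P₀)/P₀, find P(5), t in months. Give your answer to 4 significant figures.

A = (64200 − 5390)/5390 = 10.91095
P(5) = 64200 / (1 + 10.91095·e^(−0.215·5)) = 64200 / (1 + 10.91095·0.341298)
= 64200 / 4.72388 ≈ 13590.52

≈ 13,590 active users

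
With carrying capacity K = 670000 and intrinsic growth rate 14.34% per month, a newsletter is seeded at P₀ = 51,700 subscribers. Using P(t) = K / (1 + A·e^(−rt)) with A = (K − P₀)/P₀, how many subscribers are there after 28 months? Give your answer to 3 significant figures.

≈ 551,000 subscribers

A = (670000 − 51700)/51700 = 11.95938
P(28) = 670000 / (1 + 11.95938·e^(−0.1434·28)) = 670000 / (1 + 11.95938·0.018039)
= 670000 / 1.21574 ≈ 551104.94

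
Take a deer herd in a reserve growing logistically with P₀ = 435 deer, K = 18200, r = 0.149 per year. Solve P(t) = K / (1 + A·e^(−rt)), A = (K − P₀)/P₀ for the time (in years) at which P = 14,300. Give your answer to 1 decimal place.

t ≈ 33.6 years

A = (18200 − 435)/435 = 40.83908
14300 = 18200/(1 + 40.83908·e^(−0.149t)) → 1 + 40.83908·e^(−0.149t) = 1.27273
e^(−0.149t) = 0.006678 → t = ln(149.7433)/0.149 = 5.00892/0.149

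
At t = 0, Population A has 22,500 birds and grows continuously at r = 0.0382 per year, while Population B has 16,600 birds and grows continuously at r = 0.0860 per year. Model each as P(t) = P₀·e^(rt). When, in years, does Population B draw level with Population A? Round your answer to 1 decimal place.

22500·e^(0.0382t) = 16600·e^(0.086t)
22500/16600 = e^((0.086 − 0.0382)t) → ln(1.35542) = 0.0478·t
t = 0.30411 / 0.0478

t ≈ 6.4 years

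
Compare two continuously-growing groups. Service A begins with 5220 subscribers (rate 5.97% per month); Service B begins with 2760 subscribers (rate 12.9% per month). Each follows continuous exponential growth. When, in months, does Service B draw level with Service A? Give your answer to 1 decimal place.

5220·e^(0.0597t) = 2760·e^(0.129t)
5220/2760 = e^((0.129 − 0.0597)t) → ln(1.8913) = 0.0693·t
t = 0.63727 / 0.0693

t ≈ 9.2 months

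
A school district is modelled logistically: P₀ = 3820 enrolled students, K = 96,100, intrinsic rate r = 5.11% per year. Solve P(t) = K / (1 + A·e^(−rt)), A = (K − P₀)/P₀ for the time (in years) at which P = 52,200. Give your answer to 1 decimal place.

A = (96100 − 3820)/3820 = 24.15707
52200 = 96100/(1 + 24.15707·e^(−0.0511t)) → 1 + 24.15707·e^(−0.0511t) = 1.841
e^(−0.0511t) = 0.034814 → t = ln(28.72435)/0.0511 = 3.35775/0.0511

t ≈ 65.7 years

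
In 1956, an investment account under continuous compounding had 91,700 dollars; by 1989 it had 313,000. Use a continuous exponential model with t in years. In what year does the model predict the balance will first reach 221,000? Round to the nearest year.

r = ln(313000/91700) / 33 = 1.22768/33 ≈ 0.037202 per year
t = ln(221000/91700) / r = 0.87964/0.037202 ≈ 23.64 years after 1956

year 1980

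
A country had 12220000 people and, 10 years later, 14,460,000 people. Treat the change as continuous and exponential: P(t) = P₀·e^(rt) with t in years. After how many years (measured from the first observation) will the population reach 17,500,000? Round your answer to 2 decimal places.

t ≈ 21.34 years

r = ln(14460000/12220000) / 10 ≈ 0.016831 per year
t = ln(17500000/12220000) / r = 0.35913 / 0.016831 ≈ 21.337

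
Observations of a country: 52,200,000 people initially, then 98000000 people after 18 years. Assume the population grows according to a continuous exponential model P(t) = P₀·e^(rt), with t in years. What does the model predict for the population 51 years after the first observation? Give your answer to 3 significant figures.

r = ln(98000000/52200000) / 18 ≈ 0.034994 per year
P(51) = 52200000 · e^(0.034994·51) = 52200000 · 5.95764 ≈ 310988711.97

≈ 311,000,000 people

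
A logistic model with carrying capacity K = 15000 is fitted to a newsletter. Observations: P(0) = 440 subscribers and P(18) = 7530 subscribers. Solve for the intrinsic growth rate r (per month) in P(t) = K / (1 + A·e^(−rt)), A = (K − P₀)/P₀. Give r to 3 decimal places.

A = (15000 − 440)/440 = 33.09091
7530 = 15000/(1 + 33.09091·e^(−r·18)) → e^(−18r) = (1.99203 − 1)/33.09091 = 0.029979
r = −ln(0.029979)/18 = 3.50726/18

r ≈ 0.195 per month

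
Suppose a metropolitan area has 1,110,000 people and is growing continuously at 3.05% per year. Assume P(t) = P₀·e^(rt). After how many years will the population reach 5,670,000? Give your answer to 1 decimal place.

5670000 = 1110000 · e^(0.0305·t)
t = ln(5670000/1110000) / 0.0305 = ln(5.10811) / 0.0305 = 1.63083 / 0.0305

t ≈ 53.5 years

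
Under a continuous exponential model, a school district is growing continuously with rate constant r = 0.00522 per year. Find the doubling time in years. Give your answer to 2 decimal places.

doubling time ≈ 132.79 years

doubling time = ln(2) / |r| = 0.69315 / 0.00522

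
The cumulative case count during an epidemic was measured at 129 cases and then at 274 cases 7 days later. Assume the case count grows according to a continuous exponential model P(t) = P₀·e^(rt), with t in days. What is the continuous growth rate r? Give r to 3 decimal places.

274 = 129 · e^(r·7)
e^(7r) = 274/129 = 2.12403
r = ln(2.12403) / 7 = 0.75332 / 7

r ≈ 0.108 per day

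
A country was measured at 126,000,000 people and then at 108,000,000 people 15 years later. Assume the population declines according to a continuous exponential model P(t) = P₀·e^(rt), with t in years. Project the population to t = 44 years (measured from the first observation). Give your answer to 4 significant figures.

r = ln(108000000/126000000) / 15 ≈ -0.010277 per year
P(44) = 126000000 · e^(-0.010277·44) = 126000000 · 0.63624 ≈ 80166568.75

≈ 80,170,000 people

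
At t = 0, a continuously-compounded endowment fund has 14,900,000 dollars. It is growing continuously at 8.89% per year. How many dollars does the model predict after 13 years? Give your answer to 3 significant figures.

P(13) = 14900000 · e^(0.0889·13) = 14900000 · e^(1.1557)
= 14900000 · 3.17625 ≈ 47326065.57

≈ 47,300,000 dollars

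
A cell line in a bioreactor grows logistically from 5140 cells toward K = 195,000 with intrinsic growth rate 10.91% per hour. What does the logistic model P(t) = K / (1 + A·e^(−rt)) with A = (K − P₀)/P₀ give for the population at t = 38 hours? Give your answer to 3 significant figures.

A = (195000 − 5140)/5140 = 36.93774
P(38) = 195000 / (1 + 36.93774·e^(−0.1091·38)) = 195000 / (1 + 36.93774·0.015831)
= 195000 / 1.58475 ≈ 123047.58

≈ 123,000 cells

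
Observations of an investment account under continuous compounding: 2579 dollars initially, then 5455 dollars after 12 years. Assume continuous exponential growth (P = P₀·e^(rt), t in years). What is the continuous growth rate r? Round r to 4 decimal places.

r ≈ 0.0624 per year

5455 = 2579 · e^(r·12)
e^(12r) = 5455/2579 = 2.11516
r = ln(2.11516) / 12 = 0.74913 / 12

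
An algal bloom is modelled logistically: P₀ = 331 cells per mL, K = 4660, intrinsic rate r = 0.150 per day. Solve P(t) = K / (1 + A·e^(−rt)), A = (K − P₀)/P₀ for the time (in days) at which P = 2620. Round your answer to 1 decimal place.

t ≈ 18.8 days

A = (4660 − 331)/331 = 13.07855
2620 = 4660/(1 + 13.07855·e^(−0.15t)) → 1 + 13.07855·e^(−0.15t) = 1.77863
e^(−0.15t) = 0.059535 → t = ln(16.79696)/0.15 = 2.8212/0.15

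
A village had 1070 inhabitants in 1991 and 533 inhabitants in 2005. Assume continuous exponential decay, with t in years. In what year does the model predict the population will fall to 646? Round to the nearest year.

year 2001

r = ln(533/1070) / 14 = -0.69689/14 ≈ -0.049778 per year
t = ln(646/1070) / r = -0.50461/-0.049778 ≈ 10.14 years after 1991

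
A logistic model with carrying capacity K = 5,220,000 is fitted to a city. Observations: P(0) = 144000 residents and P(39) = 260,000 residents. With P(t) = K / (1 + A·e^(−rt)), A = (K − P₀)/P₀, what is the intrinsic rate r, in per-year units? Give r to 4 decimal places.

A = (5220000 − 144000)/144000 = 35.25
260000 = 5220000/(1 + 35.25·e^(−r·39)) → e^(−39r) = (20.07692 − 1)/35.25 = 0.541189
r = −ln(0.541189)/39 = 0.61399/39

r ≈ 0.0157 per year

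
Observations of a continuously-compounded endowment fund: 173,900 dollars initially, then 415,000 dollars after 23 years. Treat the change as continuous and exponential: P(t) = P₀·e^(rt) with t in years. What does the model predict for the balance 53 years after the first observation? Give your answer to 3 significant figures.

r = ln(415000/173900) / 23 ≈ 0.037817 per year
P(53) = 173900 · e^(0.037817·53) = 173900 · 7.42103 ≈ 1290516.47

≈ 1,290,000 dollars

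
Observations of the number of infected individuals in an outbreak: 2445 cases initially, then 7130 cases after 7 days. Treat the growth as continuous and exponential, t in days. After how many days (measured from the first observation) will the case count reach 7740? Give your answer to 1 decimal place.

t ≈ 7.5 days

r = ln(7130/2445) / 7 ≈ 0.152895 per day
t = ln(7740/2445) / r = 1.15236 / 0.152895 ≈ 7.537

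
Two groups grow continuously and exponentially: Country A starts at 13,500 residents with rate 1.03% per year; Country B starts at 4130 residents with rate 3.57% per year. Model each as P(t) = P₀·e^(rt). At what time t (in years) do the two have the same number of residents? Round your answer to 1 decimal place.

t ≈ 46.6 years

13500·e^(0.0103t) = 4130·e^(0.0357t)
13500/4130 = e^((0.0357 − 0.0103)t) → ln(3.26877) = 0.0254·t
t = 1.18441 / 0.0254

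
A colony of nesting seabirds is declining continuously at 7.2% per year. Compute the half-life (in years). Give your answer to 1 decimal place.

half-life = ln(2) / |r| = 0.69315 / 0.072

half-life ≈ 9.6 years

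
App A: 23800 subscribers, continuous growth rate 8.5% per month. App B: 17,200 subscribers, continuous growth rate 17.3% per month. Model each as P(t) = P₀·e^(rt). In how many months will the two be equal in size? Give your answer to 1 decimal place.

t ≈ 3.7 months

23800·e^(0.085t) = 17200·e^(0.173t)
23800/17200 = e^((0.173 − 0.085)t) → ln(1.38372) = 0.088·t
t = 0.32478 / 0.088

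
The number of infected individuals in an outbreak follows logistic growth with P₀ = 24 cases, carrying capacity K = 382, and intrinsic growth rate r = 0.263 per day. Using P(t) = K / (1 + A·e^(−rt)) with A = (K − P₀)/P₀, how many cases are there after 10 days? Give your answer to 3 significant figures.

≈ 184 cases

A = (382 − 24)/24 = 14.91667
P(10) = 382 / (1 + 14.91667·e^(−0.263·10)) = 382 / (1 + 14.91667·0.072078)
= 382 / 2.07517 ≈ 184.08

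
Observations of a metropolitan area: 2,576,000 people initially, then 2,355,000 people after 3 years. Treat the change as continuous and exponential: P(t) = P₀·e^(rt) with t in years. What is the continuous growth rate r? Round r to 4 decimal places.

r ≈ -0.0299 per year

2355000 = 2576000 · e^(r·3)
e^(3r) = 2355000/2576000 = 0.91421
r = ln(0.91421) / 3 = -0.0897 / 3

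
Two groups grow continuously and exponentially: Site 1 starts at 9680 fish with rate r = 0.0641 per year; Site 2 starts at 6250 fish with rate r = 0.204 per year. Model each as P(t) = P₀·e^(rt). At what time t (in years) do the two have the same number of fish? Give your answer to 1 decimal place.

t ≈ 3.1 years

9680·e^(0.0641t) = 6250·e^(0.204t)
9680/6250 = e^((0.204 − 0.0641)t) → ln(1.5488) = 0.1399·t
t = 0.43748 / 0.1399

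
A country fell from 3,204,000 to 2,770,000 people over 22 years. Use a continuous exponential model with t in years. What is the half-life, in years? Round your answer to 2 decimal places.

r = ln(2770000/3204000) / 22 = ln(0.86454) / 22 ≈ -0.006616 per year
half-life = ln 2 / |r| = 0.69315 / 0.006616

half-life ≈ 104.77 years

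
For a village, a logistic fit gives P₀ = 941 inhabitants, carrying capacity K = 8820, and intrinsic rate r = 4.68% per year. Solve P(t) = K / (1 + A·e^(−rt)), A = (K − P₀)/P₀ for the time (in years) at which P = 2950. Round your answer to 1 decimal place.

A = (8820 − 941)/941 = 8.37301
2950 = 8820/(1 + 8.37301·e^(−0.0468t)) → 1 + 8.37301·e^(−0.0468t) = 2.98983
e^(−0.0468t) = 0.237648 → t = ln(4.2079)/0.0468 = 1.43696/0.0468

t ≈ 30.7 years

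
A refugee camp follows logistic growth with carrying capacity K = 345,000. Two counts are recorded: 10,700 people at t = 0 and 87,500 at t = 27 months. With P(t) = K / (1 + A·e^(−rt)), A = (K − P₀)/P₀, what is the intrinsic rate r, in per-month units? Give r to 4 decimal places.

r ≈ 0.0875 per month

A = (345000 − 10700)/10700 = 31.24299
87500 = 345000/(1 + 31.24299·e^(−r·27)) → e^(−27r) = (3.94286 − 1)/31.24299 = 0.094193
r = −ln(0.094193)/27 = 2.36241/27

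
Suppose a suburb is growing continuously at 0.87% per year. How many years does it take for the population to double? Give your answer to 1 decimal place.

doubling time ≈ 79.7 years

doubling time = ln(2) / |r| = 0.69315 / 0.0087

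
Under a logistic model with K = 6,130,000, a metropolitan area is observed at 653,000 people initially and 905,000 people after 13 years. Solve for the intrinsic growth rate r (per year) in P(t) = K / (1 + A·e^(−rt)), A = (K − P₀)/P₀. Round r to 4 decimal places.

r ≈ 0.0287 per year

A = (6130000 − 653000)/653000 = 8.38744
905000 = 6130000/(1 + 8.38744·e^(−r·13)) → e^(−13r) = (6.77348 − 1)/8.38744 = 0.688348
r = −ln(0.688348)/13 = 0.37346/13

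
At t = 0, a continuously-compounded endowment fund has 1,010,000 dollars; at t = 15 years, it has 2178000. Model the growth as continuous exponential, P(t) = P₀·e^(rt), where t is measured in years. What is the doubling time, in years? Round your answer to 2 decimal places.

r = ln(2178000/1010000) / 15 = ln(2.15644) / 15 ≈ 0.05123 per year
doubling time = ln 2 / |r| = 0.69315 / 0.05123

doubling time ≈ 13.53 years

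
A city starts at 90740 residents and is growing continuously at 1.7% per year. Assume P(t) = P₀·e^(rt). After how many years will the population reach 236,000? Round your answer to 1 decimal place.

236000 = 90740 · e^(0.017·t)
t = ln(236000/90740) / 0.017 = ln(2.60084) / 0.017 = 0.95583 / 0.017

t ≈ 56.2 years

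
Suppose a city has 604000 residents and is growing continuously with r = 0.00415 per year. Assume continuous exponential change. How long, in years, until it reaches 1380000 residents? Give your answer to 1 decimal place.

t ≈ 199.1 years

1380000 = 604000 · e^(0.00415·t)
t = ln(1380000/604000) / 0.00415 = ln(2.28477) / 0.00415 = 0.82626 / 0.00415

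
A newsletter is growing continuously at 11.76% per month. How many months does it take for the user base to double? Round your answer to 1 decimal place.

doubling time = ln(2) / |r| = 0.69315 / 0.1176

doubling time ≈ 5.9 months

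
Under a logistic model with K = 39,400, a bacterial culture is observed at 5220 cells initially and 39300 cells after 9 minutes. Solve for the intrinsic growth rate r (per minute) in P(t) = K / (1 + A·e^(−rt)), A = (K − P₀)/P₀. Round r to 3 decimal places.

r ≈ 0.873 per minute

A = (39400 − 5220)/5220 = 6.54789
39300 = 39400/(1 + 6.54789·e^(−r·9)) → e^(−9r) = (1.00254 − 1)/6.54789 = 0.000389
r = −ln(0.000389)/9 = 7.85295/9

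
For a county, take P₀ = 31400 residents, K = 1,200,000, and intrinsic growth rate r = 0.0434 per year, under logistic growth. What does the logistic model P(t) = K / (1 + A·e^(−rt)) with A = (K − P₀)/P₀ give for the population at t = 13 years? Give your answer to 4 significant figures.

≈ 54,130 residents

A = (1200000 − 31400)/31400 = 37.21656
P(13) = 1200000 / (1 + 37.21656·e^(−0.0434·13)) = 1200000 / (1 + 37.21656·0.568815)
= 1200000 / 22.16934 ≈ 54128.81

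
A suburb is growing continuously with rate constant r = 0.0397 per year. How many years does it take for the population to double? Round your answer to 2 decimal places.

doubling time ≈ 17.46 years

doubling time = ln(2) / |r| = 0.69315 / 0.0397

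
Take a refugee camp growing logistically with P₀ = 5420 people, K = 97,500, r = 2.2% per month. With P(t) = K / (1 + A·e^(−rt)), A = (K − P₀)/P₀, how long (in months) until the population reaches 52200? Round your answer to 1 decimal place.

A = (97500 − 5420)/5420 = 16.98893
52200 = 97500/(1 + 16.98893·e^(−0.022t)) → 1 + 16.98893·e^(−0.022t) = 1.86782
e^(−0.022t) = 0.051081 → t = ln(19.57665)/0.022 = 2.97434/0.022

t ≈ 135.2 months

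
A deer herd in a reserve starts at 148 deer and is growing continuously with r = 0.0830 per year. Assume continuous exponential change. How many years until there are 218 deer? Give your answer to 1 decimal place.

t ≈ 4.7 years

218 = 148 · e^(0.083·t)
t = ln(218/148) / 0.083 = ln(1.47297) / 0.083 = 0.38728 / 0.083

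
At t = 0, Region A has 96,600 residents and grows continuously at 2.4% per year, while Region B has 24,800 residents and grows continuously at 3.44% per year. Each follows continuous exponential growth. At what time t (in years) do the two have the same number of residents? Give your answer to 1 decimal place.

t ≈ 130.7 years

96600·e^(0.024t) = 24800·e^(0.0344t)
96600/24800 = e^((0.0344 − 0.024)t) → ln(3.89516) = 0.0104·t
t = 1.35974 / 0.0104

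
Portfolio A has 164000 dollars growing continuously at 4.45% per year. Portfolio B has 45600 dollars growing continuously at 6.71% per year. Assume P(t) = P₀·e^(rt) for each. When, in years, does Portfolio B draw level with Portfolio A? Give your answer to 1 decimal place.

164000·e^(0.0445t) = 45600·e^(0.0671t)
164000/45600 = e^((0.0671 − 0.0445)t) → ln(3.59649) = 0.0226·t
t = 1.27996 / 0.0226

t ≈ 56.6 years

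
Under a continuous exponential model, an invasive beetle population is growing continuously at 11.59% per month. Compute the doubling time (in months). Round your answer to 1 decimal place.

doubling time ≈ 6.0 months

doubling time = ln(2) / |r| = 0.69315 / 0.1159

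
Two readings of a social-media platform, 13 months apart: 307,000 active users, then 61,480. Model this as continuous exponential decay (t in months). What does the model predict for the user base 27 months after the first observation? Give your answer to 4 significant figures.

≈ 10,880 active users

r = ln(61480/307000) / 13 ≈ -0.123703 per month
P(27) = 307000 · e^(-0.123703·27) = 307000 · 0.03544 ≈ 10879.42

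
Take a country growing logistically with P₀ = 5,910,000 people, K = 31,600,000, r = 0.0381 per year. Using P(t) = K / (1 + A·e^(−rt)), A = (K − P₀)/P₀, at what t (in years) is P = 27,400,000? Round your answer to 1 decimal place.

A = (31600000 − 5910000)/5910000 = 4.34687
27400000 = 31600000/(1 + 4.34687·e^(−0.0381t)) → 1 + 4.34687·e^(−0.0381t) = 1.15328
e^(−0.0381t) = 0.035263 → t = ln(28.35815)/0.0381 = 3.34491/0.0381

t ≈ 87.8 years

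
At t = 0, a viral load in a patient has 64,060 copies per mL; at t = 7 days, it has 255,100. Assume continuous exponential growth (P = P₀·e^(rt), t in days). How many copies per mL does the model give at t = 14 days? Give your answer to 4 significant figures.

≈ 1,016,000 copies per mL

r = ln(255100/64060) / 7 ≈ 0.197405 per day
P(14) = 64060 · e^(0.197405·14) = 64060 · 15.85795 ≈ 1015860.29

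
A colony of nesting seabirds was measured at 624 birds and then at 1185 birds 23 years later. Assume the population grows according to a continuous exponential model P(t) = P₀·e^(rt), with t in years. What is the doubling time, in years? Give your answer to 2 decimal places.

doubling time ≈ 24.86 years

r = ln(1185/624) / 23 = ln(1.89904) / 23 ≈ 0.027885 per year
doubling time = ln 2 / |r| = 0.69315 / 0.027885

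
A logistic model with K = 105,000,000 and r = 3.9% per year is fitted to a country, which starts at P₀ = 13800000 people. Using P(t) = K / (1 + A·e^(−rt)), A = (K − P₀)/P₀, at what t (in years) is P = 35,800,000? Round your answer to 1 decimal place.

t ≈ 31.5 years

A = (105000000 − 13800000)/13800000 = 6.6087
35800000 = 105000000/(1 + 6.6087·e^(−0.039t)) → 1 + 6.6087·e^(−0.039t) = 2.93296
e^(−0.039t) = 0.292488 → t = ln(3.41895)/0.039 = 1.22933/0.039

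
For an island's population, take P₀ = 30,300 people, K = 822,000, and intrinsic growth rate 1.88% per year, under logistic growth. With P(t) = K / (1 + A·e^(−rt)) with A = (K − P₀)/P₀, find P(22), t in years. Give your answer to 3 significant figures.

A = (822000 − 30300)/30300 = 26.12871
P(22) = 822000 / (1 + 26.12871·e^(−0.0188·22)) = 822000 / (1 + 26.12871·0.661265)
= 822000 / 18.27801 ≈ 44972.06

≈ 45,000 people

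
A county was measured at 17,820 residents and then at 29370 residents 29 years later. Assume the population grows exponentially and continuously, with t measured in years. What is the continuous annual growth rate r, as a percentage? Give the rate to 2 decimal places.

29370 = 17820 · e^(r·29)
e^(29r) = 29370/17820 = 1.64815
r = ln(1.64815) / 29 = 0.49965 / 29

r ≈ 1.72% per year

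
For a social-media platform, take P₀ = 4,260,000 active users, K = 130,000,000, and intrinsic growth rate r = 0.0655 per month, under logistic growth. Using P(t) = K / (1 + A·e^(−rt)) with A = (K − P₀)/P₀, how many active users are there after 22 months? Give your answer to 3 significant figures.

≈ 16,300,000 active users

A = (130000000 − 4260000)/4260000 = 29.51643
P(22) = 130000000 / (1 + 29.51643·e^(−0.0655·22)) = 130000000 / (1 + 29.51643·0.236691)
= 130000000 / 7.98627 ≈ 16277932.33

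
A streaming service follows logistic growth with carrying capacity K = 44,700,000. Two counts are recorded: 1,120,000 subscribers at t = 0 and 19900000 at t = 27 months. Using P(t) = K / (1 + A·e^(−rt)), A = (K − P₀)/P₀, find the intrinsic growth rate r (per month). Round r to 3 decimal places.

A = (44700000 − 1120000)/1120000 = 38.91071
19900000 = 44700000/(1 + 38.91071·e^(−r·27)) → e^(−27r) = (2.24623 − 1)/38.91071 = 0.032028
r = −ln(0.032028)/27 = 3.44115/27

r ≈ 0.127 per month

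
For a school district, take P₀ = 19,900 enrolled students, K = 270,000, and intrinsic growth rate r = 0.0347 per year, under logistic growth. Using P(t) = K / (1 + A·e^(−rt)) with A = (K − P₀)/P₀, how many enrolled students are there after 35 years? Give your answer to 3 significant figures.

≈ 57,100 enrolled students

A = (270000 − 19900)/19900 = 12.56784
P(35) = 270000 / (1 + 12.56784·e^(−0.0347·35)) = 270000 / (1 + 12.56784·0.296858)
= 270000 / 4.73087 ≈ 57071.97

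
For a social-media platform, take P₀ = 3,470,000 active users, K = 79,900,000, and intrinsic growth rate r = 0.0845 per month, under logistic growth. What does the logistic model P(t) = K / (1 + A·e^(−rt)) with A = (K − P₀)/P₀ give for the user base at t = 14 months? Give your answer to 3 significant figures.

≈ 10,300,000 active users

A = (79900000 − 3470000)/3470000 = 22.02594
P(14) = 79900000 / (1 + 22.02594·e^(−0.0845·14)) = 79900000 / (1 + 22.02594·0.306358)
= 79900000 / 7.74783 ≈ 10312567.42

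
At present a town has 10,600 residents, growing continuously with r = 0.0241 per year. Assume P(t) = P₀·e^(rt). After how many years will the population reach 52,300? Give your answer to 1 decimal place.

t ≈ 66.2 years

52300 = 10600 · e^(0.0241·t)
t = ln(52300/10600) / 0.0241 = ln(4.93396) / 0.0241 = 1.59614 / 0.0241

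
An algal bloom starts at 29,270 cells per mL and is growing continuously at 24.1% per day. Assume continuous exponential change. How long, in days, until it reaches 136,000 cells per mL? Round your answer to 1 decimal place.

t ≈ 6.4 days

136000 = 29270 · e^(0.241·t)
t = ln(136000/29270) / 0.241 = ln(4.6464) / 0.241 = 1.53609 / 0.241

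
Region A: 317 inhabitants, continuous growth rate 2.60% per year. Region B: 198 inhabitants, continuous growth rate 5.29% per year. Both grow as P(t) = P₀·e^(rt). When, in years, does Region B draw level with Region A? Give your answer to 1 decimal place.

317·e^(0.026t) = 198·e^(0.0529t)
317/198 = e^((0.0529 − 0.026)t) → ln(1.60101) = 0.0269·t
t = 0.47063 / 0.0269

t ≈ 17.5 years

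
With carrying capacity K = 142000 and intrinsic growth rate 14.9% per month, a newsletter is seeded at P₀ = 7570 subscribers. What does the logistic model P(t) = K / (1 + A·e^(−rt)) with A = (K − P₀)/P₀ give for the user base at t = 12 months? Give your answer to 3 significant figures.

≈ 35,800 subscribers

A = (142000 − 7570)/7570 = 17.75826
P(12) = 142000 / (1 + 17.75826·e^(−0.149·12)) = 142000 / (1 + 17.75826·0.167294)
= 142000 / 3.97086 ≈ 35760.54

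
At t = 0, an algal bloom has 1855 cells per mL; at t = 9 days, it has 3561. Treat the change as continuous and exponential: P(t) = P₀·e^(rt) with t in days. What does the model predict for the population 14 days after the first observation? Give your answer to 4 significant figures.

≈ 5,116 cells per mL

r = ln(3561/1855) / 9 ≈ 0.072462 per day
P(14) = 1855 · e^(0.072462·14) = 1855 · 2.75789 ≈ 5115.89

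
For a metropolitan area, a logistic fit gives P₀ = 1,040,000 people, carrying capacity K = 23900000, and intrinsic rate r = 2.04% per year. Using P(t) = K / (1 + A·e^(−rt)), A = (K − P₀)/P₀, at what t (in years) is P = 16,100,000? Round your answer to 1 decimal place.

t ≈ 187.0 years

A = (23900000 − 1040000)/1040000 = 21.98077
16100000 = 23900000/(1 + 21.98077·e^(−0.0204t)) → 1 + 21.98077·e^(−0.0204t) = 1.48447
e^(−0.0204t) = 0.022041 → t = ln(45.37056)/0.0204 = 3.81486/0.0204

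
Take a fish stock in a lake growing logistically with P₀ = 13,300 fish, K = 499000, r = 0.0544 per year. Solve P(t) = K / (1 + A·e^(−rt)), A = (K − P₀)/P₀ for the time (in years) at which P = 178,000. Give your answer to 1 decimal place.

t ≈ 55.3 years

A = (499000 − 13300)/13300 = 36.5188
178000 = 499000/(1 + 36.5188·e^(−0.0544t)) → 1 + 36.5188·e^(−0.0544t) = 2.80337
e^(−0.0544t) = 0.049382 → t = ln(20.2503)/0.0544 = 3.00817/0.0544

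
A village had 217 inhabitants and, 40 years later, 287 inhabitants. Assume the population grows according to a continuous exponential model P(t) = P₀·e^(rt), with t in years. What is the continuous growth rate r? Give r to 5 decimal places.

r ≈ 0.00699 per year

287 = 217 · e^(r·40)
e^(40r) = 287/217 = 1.32258
r = ln(1.32258) / 40 = 0.27958 / 40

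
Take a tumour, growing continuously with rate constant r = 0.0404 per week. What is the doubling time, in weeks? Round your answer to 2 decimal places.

doubling time ≈ 17.16 weeks

doubling time = ln(2) / |r| = 0.69315 / 0.0404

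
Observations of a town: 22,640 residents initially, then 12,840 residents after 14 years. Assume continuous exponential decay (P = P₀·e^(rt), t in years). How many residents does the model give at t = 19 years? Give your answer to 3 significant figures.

≈ 10,500 residents

r = ln(12840/22640) / 14 ≈ -0.040511 per year
P(19) = 22640 · e^(-0.040511·19) = 22640 · 0.46315 ≈ 10485.68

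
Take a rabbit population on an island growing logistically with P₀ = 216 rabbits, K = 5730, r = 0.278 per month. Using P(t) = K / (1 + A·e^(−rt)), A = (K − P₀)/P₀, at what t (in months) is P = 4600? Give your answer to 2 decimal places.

A = (5730 − 216)/216 = 25.52778
4600 = 5730/(1 + 25.52778·e^(−0.278t)) → 1 + 25.52778·e^(−0.278t) = 1.24565
e^(−0.278t) = 0.009623 → t = ln(103.91839)/0.278 = 4.64361/0.278

t ≈ 16.70 months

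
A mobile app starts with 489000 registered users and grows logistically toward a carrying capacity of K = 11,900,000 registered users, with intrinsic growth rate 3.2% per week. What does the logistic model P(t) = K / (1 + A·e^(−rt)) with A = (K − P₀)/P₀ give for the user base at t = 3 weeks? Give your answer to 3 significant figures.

A = (11900000 − 489000)/489000 = 23.33538
P(3) = 11900000 / (1 + 23.33538·e^(−0.032·3)) = 11900000 / (1 + 23.33538·0.908464)
= 11900000 / 22.19935 ≈ 536051.69

≈ 536,000 registered users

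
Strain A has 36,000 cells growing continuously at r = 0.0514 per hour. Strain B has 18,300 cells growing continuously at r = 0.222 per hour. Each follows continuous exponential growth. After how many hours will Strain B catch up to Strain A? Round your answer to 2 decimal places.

36000·e^(0.0514t) = 18300·e^(0.222t)
36000/18300 = e^((0.222 − 0.0514)t) → ln(1.96721) = 0.1706·t
t = 0.67662 / 0.1706

t ≈ 3.97 hours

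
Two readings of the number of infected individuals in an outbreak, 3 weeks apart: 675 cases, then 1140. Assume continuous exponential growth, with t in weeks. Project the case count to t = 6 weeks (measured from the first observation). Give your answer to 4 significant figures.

r = ln(1140/675) / 3 ≈ 0.17469 per week
P(6) = 675 · e^(0.17469·6) = 675 · 2.85235 ≈ 1925.33

≈ 1,925 cases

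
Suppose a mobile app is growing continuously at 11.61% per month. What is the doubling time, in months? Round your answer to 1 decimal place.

doubling time = ln(2) / |r| = 0.69315 / 0.1161

doubling time ≈ 6.0 months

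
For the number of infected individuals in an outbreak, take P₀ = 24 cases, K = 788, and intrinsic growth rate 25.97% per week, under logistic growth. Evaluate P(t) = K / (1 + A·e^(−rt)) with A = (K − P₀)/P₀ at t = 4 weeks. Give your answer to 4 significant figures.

≈ 64.25 cases

A = (788 − 24)/24 = 31.83333
P(4) = 788 / (1 + 31.83333·e^(−0.2597·4)) = 788 / (1 + 31.83333·0.353879)
= 788 / 12.26515 ≈ 64.25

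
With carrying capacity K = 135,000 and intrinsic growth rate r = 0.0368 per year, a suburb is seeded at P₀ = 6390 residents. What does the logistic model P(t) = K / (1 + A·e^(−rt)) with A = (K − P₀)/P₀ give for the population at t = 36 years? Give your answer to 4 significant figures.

A = (135000 − 6390)/6390 = 20.12676
P(36) = 135000 / (1 + 20.12676·e^(−0.0368·36)) = 135000 / (1 + 20.12676·0.265856)
= 135000 / 6.35082 ≈ 21257.09

≈ 21,260 residents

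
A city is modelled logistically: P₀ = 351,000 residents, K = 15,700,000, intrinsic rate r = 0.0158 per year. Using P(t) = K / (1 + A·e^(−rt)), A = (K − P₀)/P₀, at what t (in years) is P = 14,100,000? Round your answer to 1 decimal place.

t ≈ 376.8 years

A = (15700000 − 351000)/351000 = 43.72934
14100000 = 15700000/(1 + 43.72934·e^(−0.0158t)) → 1 + 43.72934·e^(−0.0158t) = 1.11348
e^(−0.0158t) = 0.002595 → t = ln(385.36485)/0.0158 = 5.95419/0.0158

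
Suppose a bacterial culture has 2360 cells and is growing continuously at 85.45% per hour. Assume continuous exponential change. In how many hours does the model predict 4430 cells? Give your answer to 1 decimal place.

t ≈ 0.7 hours

4430 = 2360 · e^(0.8545·t)
t = ln(4430/2360) / 0.8545 = ln(1.87712) / 0.8545 = 0.62974 / 0.8545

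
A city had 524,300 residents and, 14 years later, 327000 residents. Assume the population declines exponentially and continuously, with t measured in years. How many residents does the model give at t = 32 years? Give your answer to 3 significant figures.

r = ln(327000/524300) / 14 ≈ -0.033722 per year
P(32) = 524300 · e^(-0.033722·32) = 524300 · 0.3399 ≈ 178211.22

≈ 178,000 residents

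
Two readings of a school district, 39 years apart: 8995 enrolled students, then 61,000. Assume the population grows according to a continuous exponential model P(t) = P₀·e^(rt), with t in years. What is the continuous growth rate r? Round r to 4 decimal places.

61000 = 8995 · e^(r·39)
e^(39r) = 61000/8995 = 6.78155
r = ln(6.78155) / 39 = 1.9142 / 39

r ≈ 0.0491 per year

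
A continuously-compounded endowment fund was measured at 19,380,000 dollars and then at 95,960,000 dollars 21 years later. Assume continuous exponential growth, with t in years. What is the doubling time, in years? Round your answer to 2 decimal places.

doubling time ≈ 9.10 years

r = ln(95960000/19380000) / 21 = ln(4.9515) / 21 ≈ 0.076176 per year
doubling time = ln 2 / |r| = 0.69315 / 0.076176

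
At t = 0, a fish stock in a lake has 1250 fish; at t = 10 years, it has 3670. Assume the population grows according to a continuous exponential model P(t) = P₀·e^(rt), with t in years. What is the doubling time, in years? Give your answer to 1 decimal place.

r = ln(3670/1250) / 10 = ln(2.936) / 10 ≈ 0.107705 per year
doubling time = ln 2 / |r| = 0.69315 / 0.107705

doubling time ≈ 6.4 years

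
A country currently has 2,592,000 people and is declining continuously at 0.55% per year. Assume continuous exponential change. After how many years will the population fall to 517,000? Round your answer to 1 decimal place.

t ≈ 293.1 years

517000 = 2592000 · e^(-0.0055·t)
t = ln(517000/2592000) / -0.0055 = ln(0.19946) / -0.0055 = -1.61214 / -0.0055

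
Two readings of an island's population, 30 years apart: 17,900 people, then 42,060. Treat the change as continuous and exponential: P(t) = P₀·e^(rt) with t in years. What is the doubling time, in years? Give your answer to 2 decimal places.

r = ln(42060/17900) / 30 = ln(2.34972) / 30 ≈ 0.028477 per year
doubling time = ln 2 / |r| = 0.69315 / 0.028477

doubling time ≈ 24.34 years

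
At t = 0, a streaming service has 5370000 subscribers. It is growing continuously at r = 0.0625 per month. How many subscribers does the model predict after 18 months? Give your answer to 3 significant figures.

≈ 16,500,000 subscribers

P(18) = 5370000 · e^(0.0625·18) = 5370000 · e^(1.125)
= 5370000 · 3.08022 ≈ 16540764.48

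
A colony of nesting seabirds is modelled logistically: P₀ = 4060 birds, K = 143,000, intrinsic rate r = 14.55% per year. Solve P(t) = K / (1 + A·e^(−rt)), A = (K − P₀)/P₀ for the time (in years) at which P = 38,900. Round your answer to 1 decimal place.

t ≈ 17.5 years

A = (143000 − 4060)/4060 = 34.22167
38900 = 143000/(1 + 34.22167·e^(−0.1455t)) → 1 + 34.22167·e^(−0.1455t) = 3.67609
e^(−0.1455t) = 0.078199 → t = ln(12.78793)/0.1455 = 2.5485/0.1455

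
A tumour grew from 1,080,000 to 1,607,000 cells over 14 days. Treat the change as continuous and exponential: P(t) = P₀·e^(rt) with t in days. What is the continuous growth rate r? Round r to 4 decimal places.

1607000 = 1080000 · e^(r·14)
e^(14r) = 1607000/1080000 = 1.48796
r = ln(1.48796) / 14 = 0.39741 / 14

r ≈ 0.0284 per day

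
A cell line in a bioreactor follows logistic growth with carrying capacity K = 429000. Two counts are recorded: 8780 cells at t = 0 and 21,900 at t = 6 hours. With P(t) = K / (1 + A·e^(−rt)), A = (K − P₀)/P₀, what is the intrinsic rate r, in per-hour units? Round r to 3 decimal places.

A = (429000 − 8780)/8780 = 47.86105
21900 = 429000/(1 + 47.86105·e^(−r·6)) → e^(−6r) = (19.58904 − 1)/47.86105 = 0.388396
r = −ln(0.388396)/6 = 0.94573/6

r ≈ 0.158 per hour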